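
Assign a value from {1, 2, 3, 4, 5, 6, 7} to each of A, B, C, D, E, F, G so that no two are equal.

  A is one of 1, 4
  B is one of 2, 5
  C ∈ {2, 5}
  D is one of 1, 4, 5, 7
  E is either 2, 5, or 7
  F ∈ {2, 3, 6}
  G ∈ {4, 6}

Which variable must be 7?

The 7 variables draw from only 7 values {1, 2, 3, 4, 5, 6, 7}, so each is used; only F can be 3, hence F = 3.
The 6 still-open variables draw from only 6 values {1, 2, 4, 5, 6, 7}, so each is used; only G can be 6, hence G = 6.
B and C between them cover only {2, 5} — a naked pair. Remove those values from D, E.
So 7 goes to E.

E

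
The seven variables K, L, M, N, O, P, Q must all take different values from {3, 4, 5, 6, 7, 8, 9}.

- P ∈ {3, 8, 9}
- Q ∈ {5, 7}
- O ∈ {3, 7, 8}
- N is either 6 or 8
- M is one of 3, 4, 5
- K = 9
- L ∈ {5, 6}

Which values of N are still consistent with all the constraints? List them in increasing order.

6, 8

K's domain is down to {9}, so K = 9. Remove 9 from P.
Among the 6 still-open variables, 4 fits only M (and all 6 values in {3, 4, 5, 6, 7, 8} must be used), so M = 4.
No further eliminations apply; N can still be any of 6, 8.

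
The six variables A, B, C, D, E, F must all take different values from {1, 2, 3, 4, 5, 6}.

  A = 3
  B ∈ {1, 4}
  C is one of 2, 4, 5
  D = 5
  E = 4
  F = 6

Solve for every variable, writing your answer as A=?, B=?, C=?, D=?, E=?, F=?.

A must be 3 (only option left).
D must be 5 (only option left). So C can't be 5.
E must be 4 (only option left). Eliminate 4 elsewhere: B, C.
F must be 6 (only option left).
B must be 1 (only option left).
C must be 2 (only option left).

A=3, B=1, C=2, D=5, E=4, F=6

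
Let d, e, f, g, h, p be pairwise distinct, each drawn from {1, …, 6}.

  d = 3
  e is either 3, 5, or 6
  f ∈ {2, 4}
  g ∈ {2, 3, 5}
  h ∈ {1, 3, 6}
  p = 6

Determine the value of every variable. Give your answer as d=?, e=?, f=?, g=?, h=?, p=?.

d must be 3 (only option left). Strike 3 from e, g, h.
p's domain is down to {6}, so p = 6. So e, h can't be 6.
e must be 5 (only option left). So g can't be 5.
That leaves g = 2. Remove 2 from f.
h has just one choice, so h = 1.
f must be 4 (only option left).

d=3, e=5, f=4, g=2, h=1, p=6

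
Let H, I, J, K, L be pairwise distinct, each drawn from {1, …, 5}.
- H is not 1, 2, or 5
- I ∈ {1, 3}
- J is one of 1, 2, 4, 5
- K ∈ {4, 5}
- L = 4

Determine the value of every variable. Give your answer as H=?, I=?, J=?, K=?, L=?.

H=3, I=1, J=2, K=5, L=4

L must be 4 (only option left). Eliminate 4 elsewhere: H, J, K.
H has just one choice, so H = 3. Remove 3 from I.
I's domain is down to {1}, so I = 1. Remove 1 from J.
K has just one choice, so K = 5. So J can't be 5.
That leaves J = 2.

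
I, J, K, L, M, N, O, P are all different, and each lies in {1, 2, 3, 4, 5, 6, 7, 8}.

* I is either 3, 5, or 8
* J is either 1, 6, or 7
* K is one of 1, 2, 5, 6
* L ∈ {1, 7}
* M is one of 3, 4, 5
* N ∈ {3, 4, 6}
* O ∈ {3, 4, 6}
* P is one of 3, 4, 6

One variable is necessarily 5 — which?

M

The 8 variables draw from only 8 values {1, 2, 3, 4, 5, 6, 7, 8}, so each is used; only K can be 2, hence K = 2.
The 7 still-open variables together cover exactly {1, 3, 4, 5, 6, 7, 8} — 7 values for 7 variables — and 8 appears only in I's list, so I = 8.
The 6 still-open variables together cover exactly {1, 3, 4, 5, 6, 7} — 6 values for 6 variables — and 5 appears only in M's list, so M = 5.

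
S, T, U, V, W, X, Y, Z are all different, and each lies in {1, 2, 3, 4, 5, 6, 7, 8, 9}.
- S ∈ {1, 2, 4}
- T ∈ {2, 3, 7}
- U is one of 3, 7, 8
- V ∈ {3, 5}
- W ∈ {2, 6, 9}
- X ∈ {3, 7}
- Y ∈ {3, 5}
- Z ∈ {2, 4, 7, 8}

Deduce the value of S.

V and Y share exactly the 2 values {3, 5}; by pigeonhole those values go to them, so strike 3, 5 from T, U, X.
X's domain is down to {7}, so X = 7. Strike 7 from T, U, Z.
That leaves T = 2. So S, W, Z can't be 2.
U must be 8 (only option left). So Z can't be 8.
Z has just one choice, so Z = 4. Eliminate 4 elsewhere: S.
So S = 1.

1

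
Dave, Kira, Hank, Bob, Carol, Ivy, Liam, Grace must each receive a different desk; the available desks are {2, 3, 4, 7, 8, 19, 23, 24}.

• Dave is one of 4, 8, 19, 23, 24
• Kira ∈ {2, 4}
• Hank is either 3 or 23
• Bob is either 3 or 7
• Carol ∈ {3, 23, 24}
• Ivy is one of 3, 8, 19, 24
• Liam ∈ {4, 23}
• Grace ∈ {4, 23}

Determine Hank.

The 8 variables draw from only 8 values {2, 3, 4, 7, 8, 19, 23, 24}, so each is used; only Kira can be 2, hence Kira = 2.
The 7 still-open variables together cover exactly {3, 4, 7, 8, 19, 23, 24} — 7 values for 7 variables — and 7 appears only in Bob's list, so Bob = 7.
The 2 variables Liam and Grace are confined to {4, 23}, which locks those values in; drop them from Dave, Hank, Carol.
So Hank = 3.

3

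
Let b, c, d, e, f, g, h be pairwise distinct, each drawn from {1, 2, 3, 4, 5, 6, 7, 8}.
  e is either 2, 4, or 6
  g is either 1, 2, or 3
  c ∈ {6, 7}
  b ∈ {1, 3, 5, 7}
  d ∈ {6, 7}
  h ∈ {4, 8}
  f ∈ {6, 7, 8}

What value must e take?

2

The 2 variables c and d are confined to {6, 7}, which locks those values in; drop them from b, e, f.
f must be 8 (only option left). So h can't be 8.
h must be 4 (only option left). So e can't be 4.
So e = 2.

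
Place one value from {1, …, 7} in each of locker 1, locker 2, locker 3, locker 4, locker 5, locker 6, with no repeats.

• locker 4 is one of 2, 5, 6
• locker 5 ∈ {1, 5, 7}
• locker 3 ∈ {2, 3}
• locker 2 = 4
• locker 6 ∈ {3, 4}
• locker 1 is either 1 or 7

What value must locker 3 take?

2

locker 2 must be 4 (only option left). Remove 4 from locker 6.
That leaves locker 6 = 3. Eliminate 3 elsewhere: locker 3.
So locker 3 = 2.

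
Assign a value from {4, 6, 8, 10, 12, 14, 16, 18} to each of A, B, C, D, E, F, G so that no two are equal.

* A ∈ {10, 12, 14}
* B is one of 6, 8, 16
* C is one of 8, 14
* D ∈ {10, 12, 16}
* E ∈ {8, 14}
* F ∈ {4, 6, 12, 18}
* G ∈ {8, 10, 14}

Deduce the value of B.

The 2 variables C and E are confined to {8, 14}, which locks those values in; drop them from A, B, G.
G must be 10 (only option left). Eliminate 10 elsewhere: A, D.
A has just one choice, so A = 12. Eliminate 12 elsewhere: D, F.
That leaves D = 16. So B can't be 16.
So B = 6.

6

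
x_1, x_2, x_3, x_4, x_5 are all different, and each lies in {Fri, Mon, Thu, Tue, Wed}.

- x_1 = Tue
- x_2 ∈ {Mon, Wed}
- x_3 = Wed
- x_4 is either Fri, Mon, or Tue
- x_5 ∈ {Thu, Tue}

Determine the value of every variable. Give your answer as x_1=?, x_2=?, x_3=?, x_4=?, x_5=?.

x_1=Tue, x_2=Mon, x_3=Wed, x_4=Fri, x_5=Thu

x_1's domain is down to {Tue}, so x_1 = Tue. Remove Tue from x_4, x_5.
x_3 must be Wed (only option left). Eliminate Wed elsewhere: x_2.
That leaves x_5 = Thu.
x_2 must be Mon (only option left). Remove Mon from x_4.
x_4 has just one choice, so x_4 = Fri.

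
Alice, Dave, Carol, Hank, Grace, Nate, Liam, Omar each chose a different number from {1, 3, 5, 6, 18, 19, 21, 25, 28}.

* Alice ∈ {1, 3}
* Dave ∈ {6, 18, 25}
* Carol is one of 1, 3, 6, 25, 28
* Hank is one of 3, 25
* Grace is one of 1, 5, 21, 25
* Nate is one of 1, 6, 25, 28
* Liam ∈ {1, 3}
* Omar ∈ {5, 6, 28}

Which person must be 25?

Among the 8 variables, 18 fits only Dave (and all 8 values in {1, 3, 5, 6, 18, 21, 25, 28} must be used), so Dave = 18.
The 7 still-open variables draw from only 7 values {1, 3, 5, 6, 21, 25, 28}, so each is used; only Grace can be 21, hence Grace = 21.
The 6 still-open variables together cover exactly {1, 3, 5, 6, 25, 28} — 6 values for 6 variables — and 5 appears only in Omar's list, so Omar = 5.
Alice and Liam share exactly the 2 values {1, 3}; by pigeonhole those values go to them, so strike 1, 3 from Carol, Hank, Nate.
So 25 goes to Hank.

Hank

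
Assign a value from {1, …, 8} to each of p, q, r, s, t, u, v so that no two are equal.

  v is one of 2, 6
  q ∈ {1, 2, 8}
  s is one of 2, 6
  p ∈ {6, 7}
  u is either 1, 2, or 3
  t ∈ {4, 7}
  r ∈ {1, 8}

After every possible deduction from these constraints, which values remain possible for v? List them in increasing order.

2, 6

Among the 7 variables, 3 fits only u (and all 7 values in {1, 2, 3, 4, 6, 7, 8} must be used), so u = 3.
The 6 still-open variables together cover exactly {1, 2, 4, 6, 7, 8} — 6 values for 6 variables — and 4 appears only in t's list, so t = 4.
The 5 still-open variables together cover exactly {1, 2, 6, 7, 8} — 5 values for 5 variables — and 7 appears only in p's list, so p = 7.
s and v share exactly the 2 values {2, 6}; by pigeonhole those values go to them, so strike 2, 6 from q.
No further eliminations apply; v can still be any of 2, 6.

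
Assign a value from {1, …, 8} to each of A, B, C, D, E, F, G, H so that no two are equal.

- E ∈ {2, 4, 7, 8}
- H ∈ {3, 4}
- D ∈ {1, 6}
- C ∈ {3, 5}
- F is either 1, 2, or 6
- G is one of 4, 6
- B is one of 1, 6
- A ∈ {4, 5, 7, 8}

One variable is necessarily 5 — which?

B and D between them cover only {1, 6} — a naked pair. Remove those values from F, G.
That leaves F = 2. Strike 2 from E.
G must be 4 (only option left). So A, E, H can't be 4.
That leaves H = 3. So C can't be 3.
So 5 goes to C.

C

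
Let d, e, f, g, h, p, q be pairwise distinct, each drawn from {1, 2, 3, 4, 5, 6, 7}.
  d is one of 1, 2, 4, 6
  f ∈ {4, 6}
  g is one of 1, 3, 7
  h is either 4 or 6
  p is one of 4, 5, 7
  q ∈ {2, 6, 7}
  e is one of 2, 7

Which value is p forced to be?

Among the 7 variables, 3 fits only g (and all 7 values in {1, 2, 3, 4, 5, 6, 7} must be used), so g = 3.
Among the 6 still-open variables, 1 fits only d (and all 6 values in {1, 2, 4, 5, 6, 7} must be used), so d = 1.
Among the 5 still-open variables, 5 fits only p (and all 5 values in {2, 4, 5, 6, 7} must be used), so p = 5.

5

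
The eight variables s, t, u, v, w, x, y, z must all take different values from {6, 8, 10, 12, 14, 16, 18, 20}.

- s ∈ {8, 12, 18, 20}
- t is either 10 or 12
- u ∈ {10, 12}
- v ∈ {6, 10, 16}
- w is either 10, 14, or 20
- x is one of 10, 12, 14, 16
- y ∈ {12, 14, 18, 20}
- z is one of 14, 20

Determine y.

18

The 8 variables together cover exactly {6, 8, 10, 12, 14, 16, 18, 20} — 8 values for 8 variables — and 6 appears only in v's list, so v = 6.
The 7 still-open variables draw from only 7 values {8, 10, 12, 14, 16, 18, 20}, so each is used; only s can be 8, hence s = 8.
The 6 still-open variables together cover exactly {10, 12, 14, 16, 18, 20} — 6 values for 6 variables — and 16 appears only in x's list, so x = 16.
The 5 still-open variables draw from only 5 values {10, 12, 14, 18, 20}, so each is used; only y can be 18, hence y = 18.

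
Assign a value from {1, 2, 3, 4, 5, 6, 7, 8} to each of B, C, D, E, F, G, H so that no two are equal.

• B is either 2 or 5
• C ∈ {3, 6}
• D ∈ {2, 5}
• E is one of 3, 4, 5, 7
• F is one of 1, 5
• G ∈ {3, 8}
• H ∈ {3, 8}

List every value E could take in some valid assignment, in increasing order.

4, 7

B and D share exactly the 2 values {2, 5}; by pigeonhole those values go to them, so strike 2, 5 from E, F.
That leaves F = 1.
G and H between them cover only {3, 8} — a naked pair. Remove those values from C, E.
C must be 6 (only option left).
No further eliminations apply; E can still be any of 4, 7.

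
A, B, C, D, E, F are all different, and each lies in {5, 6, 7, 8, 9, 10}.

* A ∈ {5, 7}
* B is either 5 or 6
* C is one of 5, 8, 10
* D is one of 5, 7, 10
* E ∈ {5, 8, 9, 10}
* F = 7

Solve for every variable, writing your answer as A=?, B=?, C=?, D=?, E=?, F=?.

A=5, B=6, C=8, D=10, E=9, F=7

F must be 7 (only option left). Remove 7 from A, D.
A has just one choice, so A = 5. Remove 5 from B, C, D, E.
B must be 6 (only option left).
That leaves D = 10. Strike 10 from C, E.
That leaves C = 8. Strike 8 from E.
E must be 9 (only option left).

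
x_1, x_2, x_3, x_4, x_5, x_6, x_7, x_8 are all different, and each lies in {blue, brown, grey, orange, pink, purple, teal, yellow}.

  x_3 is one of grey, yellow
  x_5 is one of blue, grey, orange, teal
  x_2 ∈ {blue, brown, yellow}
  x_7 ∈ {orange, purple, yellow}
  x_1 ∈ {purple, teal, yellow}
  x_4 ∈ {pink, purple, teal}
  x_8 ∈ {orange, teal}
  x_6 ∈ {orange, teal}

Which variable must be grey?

The 8 variables together cover exactly {blue, brown, grey, orange, pink, purple, teal, yellow} — 8 values for 8 variables — and brown appears only in x_2's list, so x_2 = brown.
Among the 7 still-open variables, blue fits only x_5 (and all 7 values in {blue, grey, orange, pink, purple, teal, yellow} must be used), so x_5 = blue.
Among the 6 still-open variables, grey fits only x_3 (and all 6 values in {grey, orange, pink, purple, teal, yellow} must be used), so x_3 = grey.

x_3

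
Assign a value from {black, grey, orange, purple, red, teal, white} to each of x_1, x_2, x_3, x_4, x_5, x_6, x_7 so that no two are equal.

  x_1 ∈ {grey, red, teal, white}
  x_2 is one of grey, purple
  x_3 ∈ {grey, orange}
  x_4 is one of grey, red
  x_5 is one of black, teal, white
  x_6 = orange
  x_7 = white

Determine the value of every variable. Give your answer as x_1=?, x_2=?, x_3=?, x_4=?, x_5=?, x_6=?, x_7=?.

x_1=teal, x_2=purple, x_3=grey, x_4=red, x_5=black, x_6=orange, x_7=white

x_6 must be orange (only option left). Remove orange from x_3.
x_7's domain is down to {white}, so x_7 = white. Strike white from x_1, x_5.
That leaves x_3 = grey. Eliminate grey elsewhere: x_1, x_2, x_4.
x_4's domain is down to {red}, so x_4 = red. Eliminate red elsewhere: x_1.
x_1's domain is down to {teal}, so x_1 = teal. Remove teal from x_5.
x_2 has just one choice, so x_2 = purple.
That leaves x_5 = black.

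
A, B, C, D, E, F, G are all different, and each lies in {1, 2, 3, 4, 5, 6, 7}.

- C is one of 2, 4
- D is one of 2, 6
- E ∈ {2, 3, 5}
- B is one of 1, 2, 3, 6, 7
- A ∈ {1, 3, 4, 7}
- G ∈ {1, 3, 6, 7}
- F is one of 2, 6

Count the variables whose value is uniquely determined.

Among the 7 variables, 5 fits only E (and all 7 values in {1, 2, 3, 4, 5, 6, 7} must be used), so E = 5.
D and F between them cover only {2, 6} — a naked pair. Remove those values from B, C, G.
C's domain is down to {4}, so C = 4. So A can't be 4.
Determined: C=4, E=5. The other variables each still have more than one consistent value. That makes 2.

2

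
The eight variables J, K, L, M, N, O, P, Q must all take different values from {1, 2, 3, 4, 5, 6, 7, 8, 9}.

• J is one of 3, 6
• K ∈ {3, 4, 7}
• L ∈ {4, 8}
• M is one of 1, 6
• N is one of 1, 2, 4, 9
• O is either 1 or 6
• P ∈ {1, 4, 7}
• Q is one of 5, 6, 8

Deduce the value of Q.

5

M and O share exactly the 2 values {1, 6}; by pigeonhole those values go to them, so strike 1, 6 from J, N, P, Q.
That leaves J = 3. Strike 3 from K.
K and P between them cover only {4, 7} — a naked pair. Remove those values from L, N.
L must be 8 (only option left). So Q can't be 8.
So Q = 5.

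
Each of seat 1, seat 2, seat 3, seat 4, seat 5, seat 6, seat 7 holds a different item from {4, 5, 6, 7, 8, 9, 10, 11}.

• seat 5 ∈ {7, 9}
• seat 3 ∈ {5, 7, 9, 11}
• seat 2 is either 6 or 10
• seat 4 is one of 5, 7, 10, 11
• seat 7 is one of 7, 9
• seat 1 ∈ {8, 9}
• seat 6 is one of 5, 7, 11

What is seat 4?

10

The 7 variables together cover exactly {5, 6, 7, 8, 9, 10, 11} — 7 values for 7 variables — and 6 appears only in seat 2's list, so seat 2 = 6.
The 6 still-open variables draw from only 6 values {5, 7, 8, 9, 10, 11}, so each is used; only seat 1 can be 8, hence seat 1 = 8.
The 5 still-open variables draw from only 5 values {5, 7, 9, 10, 11}, so each is used; only seat 4 can be 10, hence seat 4 = 10.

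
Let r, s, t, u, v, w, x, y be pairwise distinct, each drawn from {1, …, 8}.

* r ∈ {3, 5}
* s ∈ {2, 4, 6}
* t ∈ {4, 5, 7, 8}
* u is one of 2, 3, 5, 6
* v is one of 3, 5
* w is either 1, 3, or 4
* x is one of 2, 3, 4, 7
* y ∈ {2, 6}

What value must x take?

7

The 8 variables draw from only 8 values {1, 2, 3, 4, 5, 6, 7, 8}, so each is used; only w can be 1, hence w = 1.
Among the 7 still-open variables, 8 fits only t (and all 7 values in {2, 3, 4, 5, 6, 7, 8} must be used), so t = 8.
The 6 still-open variables together cover exactly {2, 3, 4, 5, 6, 7} — 6 values for 6 variables — and 7 appears only in x's list, so x = 7.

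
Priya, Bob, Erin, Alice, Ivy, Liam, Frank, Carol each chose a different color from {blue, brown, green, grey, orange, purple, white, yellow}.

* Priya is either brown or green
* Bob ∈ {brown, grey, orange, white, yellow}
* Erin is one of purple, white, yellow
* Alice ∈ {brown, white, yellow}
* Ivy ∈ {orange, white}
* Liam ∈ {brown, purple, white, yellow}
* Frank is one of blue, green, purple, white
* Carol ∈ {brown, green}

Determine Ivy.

orange

Among the 8 variables, blue fits only Frank (and all 8 values in {blue, brown, green, grey, orange, purple, white, yellow} must be used), so Frank = blue.
The 7 still-open variables draw from only 7 values {brown, green, grey, orange, purple, white, yellow}, so each is used; only Bob can be grey, hence Bob = grey.
The 6 still-open variables together cover exactly {brown, green, orange, purple, white, yellow} — 6 values for 6 variables — and orange appears only in Ivy's list, so Ivy = orange.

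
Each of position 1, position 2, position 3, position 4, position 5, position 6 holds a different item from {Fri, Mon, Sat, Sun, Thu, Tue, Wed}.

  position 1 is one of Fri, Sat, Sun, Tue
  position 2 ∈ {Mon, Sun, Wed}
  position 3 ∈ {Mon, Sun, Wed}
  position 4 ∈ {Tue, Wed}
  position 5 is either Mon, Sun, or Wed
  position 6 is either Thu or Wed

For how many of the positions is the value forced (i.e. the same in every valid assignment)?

The 3 variables position 2, position 3, position 5 are confined to {Mon, Sun, Wed}, which locks those values in; drop them from position 1, position 4, position 6.
position 4's domain is down to {Tue}, so position 4 = Tue. Remove Tue from position 1.
That leaves position 6 = Thu.
Determined: position 4=Tue, position 6=Thu. The other positions each still have more than one consistent value. That makes 2.

2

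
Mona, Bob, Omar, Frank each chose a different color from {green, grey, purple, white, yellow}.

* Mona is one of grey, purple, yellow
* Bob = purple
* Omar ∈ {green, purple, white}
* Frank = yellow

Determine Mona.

grey

Bob must be purple (only option left). Strike purple from Mona, Omar.
Frank has just one choice, so Frank = yellow. Eliminate yellow elsewhere: Mona.
So Mona = grey.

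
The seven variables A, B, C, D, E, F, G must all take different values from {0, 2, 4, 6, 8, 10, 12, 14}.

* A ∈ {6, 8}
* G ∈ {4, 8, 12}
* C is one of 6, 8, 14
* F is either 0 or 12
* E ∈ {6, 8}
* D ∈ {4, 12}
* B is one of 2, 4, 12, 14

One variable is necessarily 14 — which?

C

The 7 variables draw from only 7 values {0, 2, 4, 6, 8, 12, 14}, so each is used; only F can be 0, hence F = 0.
Among the 6 still-open variables, 2 fits only B (and all 6 values in {2, 4, 6, 8, 12, 14} must be used), so B = 2.
Among the 5 still-open variables, 14 fits only C (and all 5 values in {4, 6, 8, 12, 14} must be used), so C = 14.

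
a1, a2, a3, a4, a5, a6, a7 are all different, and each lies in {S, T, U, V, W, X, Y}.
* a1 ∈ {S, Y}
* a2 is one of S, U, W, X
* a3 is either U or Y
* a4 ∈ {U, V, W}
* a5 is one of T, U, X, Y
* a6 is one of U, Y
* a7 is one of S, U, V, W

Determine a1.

The 7 variables together cover exactly {S, T, U, V, W, X, Y} — 7 values for 7 variables — and T appears only in a5's list, so a5 = T.
The 6 still-open variables draw from only 6 values {S, U, V, W, X, Y}, so each is used; only a2 can be X, hence a2 = X.
a3 and a6 share exactly the 2 values {U, Y}; by pigeonhole those values go to them, so strike U, Y from a1, a4, a7.
So a1 = S.

S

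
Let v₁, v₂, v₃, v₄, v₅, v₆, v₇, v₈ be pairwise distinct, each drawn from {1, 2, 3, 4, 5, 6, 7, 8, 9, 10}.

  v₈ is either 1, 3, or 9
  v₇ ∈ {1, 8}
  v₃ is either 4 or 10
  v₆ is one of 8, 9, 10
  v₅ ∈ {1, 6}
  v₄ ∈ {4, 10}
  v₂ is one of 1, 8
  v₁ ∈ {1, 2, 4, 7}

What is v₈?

v₂ and v₇ share exactly the 2 values {1, 8}; by pigeonhole those values go to them, so strike 1, 8 from v₁, v₅, v₆, v₈.
v₅'s domain is down to {6}, so v₅ = 6.
v₃ and v₄ between them cover only {4, 10} — a naked pair. Remove those values from v₁, v₆.
v₆ has just one choice, so v₆ = 9. Strike 9 from v₈.
So v₈ = 3.

3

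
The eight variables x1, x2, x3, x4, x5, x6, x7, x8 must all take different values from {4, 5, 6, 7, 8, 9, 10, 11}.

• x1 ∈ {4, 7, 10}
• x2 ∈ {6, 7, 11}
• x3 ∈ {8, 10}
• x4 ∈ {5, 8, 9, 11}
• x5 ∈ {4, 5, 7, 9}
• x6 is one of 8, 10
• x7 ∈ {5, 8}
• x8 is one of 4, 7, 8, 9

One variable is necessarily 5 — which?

x7

The 8 variables together cover exactly {4, 5, 6, 7, 8, 9, 10, 11} — 8 values for 8 variables — and 6 appears only in x2's list, so x2 = 6.
The 7 still-open variables together cover exactly {4, 5, 7, 8, 9, 10, 11} — 7 values for 7 variables — and 11 appears only in x4's list, so x4 = 11.
The 2 variables x3 and x6 are confined to {8, 10}, which locks those values in; drop them from x1, x7, x8.
So 5 goes to x7.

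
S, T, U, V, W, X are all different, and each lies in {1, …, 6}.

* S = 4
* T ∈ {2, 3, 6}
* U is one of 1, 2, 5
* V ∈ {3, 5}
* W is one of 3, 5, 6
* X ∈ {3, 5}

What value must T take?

2

S must be 4 (only option left).
The 5 still-open variables draw from only 5 values {1, 2, 3, 5, 6}, so each is used; only U can be 1, hence U = 1.
The 4 still-open variables together cover exactly {2, 3, 5, 6} — 4 values for 4 variables — and 2 appears only in T's list, so T = 2.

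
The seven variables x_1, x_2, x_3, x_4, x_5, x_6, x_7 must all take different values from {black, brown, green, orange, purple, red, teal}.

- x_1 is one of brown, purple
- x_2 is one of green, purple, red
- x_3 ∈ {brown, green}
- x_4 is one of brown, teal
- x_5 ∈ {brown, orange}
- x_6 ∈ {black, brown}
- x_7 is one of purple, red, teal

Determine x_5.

The 7 variables draw from only 7 values {black, brown, green, orange, purple, red, teal}, so each is used; only x_6 can be black, hence x_6 = black.
The 6 still-open variables together cover exactly {brown, green, orange, purple, red, teal} — 6 values for 6 variables — and orange appears only in x_5's list, so x_5 = orange.

orange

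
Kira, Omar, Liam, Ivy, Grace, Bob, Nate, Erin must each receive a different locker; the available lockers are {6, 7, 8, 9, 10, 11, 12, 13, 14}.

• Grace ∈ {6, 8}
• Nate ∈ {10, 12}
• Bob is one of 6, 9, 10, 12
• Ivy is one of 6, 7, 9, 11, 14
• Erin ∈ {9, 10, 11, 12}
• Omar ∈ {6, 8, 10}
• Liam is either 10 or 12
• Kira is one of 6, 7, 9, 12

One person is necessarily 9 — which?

Bob

The 8 variables together cover exactly {6, 7, 8, 9, 10, 11, 12, 14} — 8 values for 8 variables — and 14 appears only in Ivy's list, so Ivy = 14.
The 7 still-open variables draw from only 7 values {6, 7, 8, 9, 10, 11, 12}, so each is used; only Kira can be 7, hence Kira = 7.
The 6 still-open variables together cover exactly {6, 8, 9, 10, 11, 12} — 6 values for 6 variables — and 11 appears only in Erin's list, so Erin = 11.
The 5 still-open variables together cover exactly {6, 8, 9, 10, 12} — 5 values for 5 variables — and 9 appears only in Bob's list, so Bob = 9.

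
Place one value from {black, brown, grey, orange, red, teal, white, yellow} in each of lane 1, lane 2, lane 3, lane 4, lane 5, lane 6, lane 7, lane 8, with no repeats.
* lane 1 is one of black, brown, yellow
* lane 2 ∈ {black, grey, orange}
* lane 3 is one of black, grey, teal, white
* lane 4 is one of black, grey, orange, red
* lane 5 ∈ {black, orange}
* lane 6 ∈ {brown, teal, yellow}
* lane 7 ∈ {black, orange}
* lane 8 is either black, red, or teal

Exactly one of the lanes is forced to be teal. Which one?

lane 8

The 8 variables together cover exactly {black, brown, grey, orange, red, teal, white, yellow} — 8 values for 8 variables — and white appears only in lane 3's list, so lane 3 = white.
lane 5 and lane 7 between them cover only {black, orange} — a naked pair. Remove those values from lane 1, lane 2, lane 4, lane 8.
lane 2's domain is down to {grey}, so lane 2 = grey. So lane 4 can't be grey.
lane 4's domain is down to {red}, so lane 4 = red. Strike red from lane 8.
So teal goes to lane 8.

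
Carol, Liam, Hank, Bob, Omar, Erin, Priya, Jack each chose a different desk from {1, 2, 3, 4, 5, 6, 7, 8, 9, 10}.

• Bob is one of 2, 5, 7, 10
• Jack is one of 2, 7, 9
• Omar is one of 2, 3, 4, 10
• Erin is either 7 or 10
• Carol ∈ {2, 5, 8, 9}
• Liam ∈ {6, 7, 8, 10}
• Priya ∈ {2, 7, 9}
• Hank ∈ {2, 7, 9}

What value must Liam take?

The 3 variables Hank, Priya, Jack are confined to {2, 7, 9}, which locks those values in; drop them from Carol, Liam, Bob, Omar, Erin.
Erin's domain is down to {10}, so Erin = 10. Remove 10 from Liam, Bob, Omar.
Bob must be 5 (only option left). Eliminate 5 elsewhere: Carol.
Carol's domain is down to {8}, so Carol = 8. Eliminate 8 elsewhere: Liam.
So Liam = 6.

6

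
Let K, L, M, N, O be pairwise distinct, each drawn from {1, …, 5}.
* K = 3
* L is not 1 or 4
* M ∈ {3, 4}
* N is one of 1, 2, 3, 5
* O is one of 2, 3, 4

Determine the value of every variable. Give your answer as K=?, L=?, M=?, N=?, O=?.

K=3, L=5, M=4, N=1, O=2

K must be 3 (only option left). Strike 3 from L, M, N, O.
M has just one choice, so M = 4. Remove 4 from O.
O's domain is down to {2}, so O = 2. Eliminate 2 elsewhere: L, N.
L's domain is down to {5}, so L = 5. Strike 5 from N.
N has just one choice, so N = 1.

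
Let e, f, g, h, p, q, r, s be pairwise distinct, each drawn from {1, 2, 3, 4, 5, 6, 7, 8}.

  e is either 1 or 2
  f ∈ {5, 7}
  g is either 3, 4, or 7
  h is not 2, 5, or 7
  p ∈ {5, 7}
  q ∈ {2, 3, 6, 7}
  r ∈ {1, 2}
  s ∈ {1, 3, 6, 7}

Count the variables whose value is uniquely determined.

The 8 variables draw from only 8 values {1, 2, 3, 4, 5, 6, 7, 8}, so each is used; only h can be 8, hence h = 8.
Among the 7 still-open variables, 4 fits only g (and all 7 values in {1, 2, 3, 4, 5, 6, 7} must be used), so g = 4.
e and r share exactly the 2 values {1, 2}; by pigeonhole those values go to them, so strike 1, 2 from q, s.
f and p between them cover only {5, 7} — a naked pair. Remove those values from q, s.
Determined: g=4, h=8. The other variables each still have more than one consistent value. That makes 2.

2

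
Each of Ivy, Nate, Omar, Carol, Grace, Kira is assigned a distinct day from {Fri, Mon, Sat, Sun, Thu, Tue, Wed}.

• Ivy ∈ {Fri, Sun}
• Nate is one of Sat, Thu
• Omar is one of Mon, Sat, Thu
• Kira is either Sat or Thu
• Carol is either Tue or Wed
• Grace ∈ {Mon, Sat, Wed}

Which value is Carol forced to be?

Tue

Nate and Kira share exactly the 2 values {Sat, Thu}; by pigeonhole those values go to them, so strike Sat, Thu from Omar, Grace.
That leaves Omar = Mon. Remove Mon from Grace.
Grace has just one choice, so Grace = Wed. Remove Wed from Carol.
So Carol = Tue.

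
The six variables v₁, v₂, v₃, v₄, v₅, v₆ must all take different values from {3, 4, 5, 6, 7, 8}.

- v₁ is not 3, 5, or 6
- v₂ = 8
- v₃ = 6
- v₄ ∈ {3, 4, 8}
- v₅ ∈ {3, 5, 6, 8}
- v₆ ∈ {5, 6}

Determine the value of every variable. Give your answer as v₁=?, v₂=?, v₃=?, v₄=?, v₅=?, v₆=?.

v₂'s domain is down to {8}, so v₂ = 8. So v₁, v₄, v₅ can't be 8.
v₃ has just one choice, so v₃ = 6. Remove 6 from v₅, v₆.
v₆'s domain is down to {5}, so v₆ = 5. So v₅ can't be 5.
v₅ has just one choice, so v₅ = 3. Eliminate 3 elsewhere: v₄.
v₄ has just one choice, so v₄ = 4. Strike 4 from v₁.
v₁ has just one choice, so v₁ = 7.

v₁=7, v₂=8, v₃=6, v₄=4, v₅=3, v₆=5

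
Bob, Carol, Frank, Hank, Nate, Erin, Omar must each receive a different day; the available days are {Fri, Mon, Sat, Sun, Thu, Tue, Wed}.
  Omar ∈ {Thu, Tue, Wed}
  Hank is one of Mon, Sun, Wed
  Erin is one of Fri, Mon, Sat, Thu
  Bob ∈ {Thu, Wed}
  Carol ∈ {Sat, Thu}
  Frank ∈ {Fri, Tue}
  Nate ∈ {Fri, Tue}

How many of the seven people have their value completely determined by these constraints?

3

The 7 variables draw from only 7 values {Fri, Mon, Sat, Sun, Thu, Tue, Wed}, so each is used; only Hank can be Sun, hence Hank = Sun.
The 6 still-open variables together cover exactly {Fri, Mon, Sat, Thu, Tue, Wed} — 6 values for 6 variables — and Mon appears only in Erin's list, so Erin = Mon.
The 5 still-open variables together cover exactly {Fri, Sat, Thu, Tue, Wed} — 5 values for 5 variables — and Sat appears only in Carol's list, so Carol = Sat.
The 2 variables Frank and Nate are confined to {Fri, Tue}, which locks those values in; drop them from Omar.
Determined: Carol=Sat, Hank=Sun, Erin=Mon. The other people each still have more than one consistent value. That makes 3.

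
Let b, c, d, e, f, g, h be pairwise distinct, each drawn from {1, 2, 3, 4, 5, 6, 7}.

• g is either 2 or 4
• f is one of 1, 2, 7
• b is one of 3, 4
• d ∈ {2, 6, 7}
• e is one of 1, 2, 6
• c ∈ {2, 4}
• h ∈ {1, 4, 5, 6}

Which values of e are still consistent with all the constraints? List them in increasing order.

The 7 variables draw from only 7 values {1, 2, 3, 4, 5, 6, 7}, so each is used; only b can be 3, hence b = 3.
The 6 still-open variables draw from only 6 values {1, 2, 4, 5, 6, 7}, so each is used; only h can be 5, hence h = 5.
c and g between them cover only {2, 4} — a naked pair. Remove those values from d, e, f.
No further eliminations apply; e can still be any of 1, 6.

1, 6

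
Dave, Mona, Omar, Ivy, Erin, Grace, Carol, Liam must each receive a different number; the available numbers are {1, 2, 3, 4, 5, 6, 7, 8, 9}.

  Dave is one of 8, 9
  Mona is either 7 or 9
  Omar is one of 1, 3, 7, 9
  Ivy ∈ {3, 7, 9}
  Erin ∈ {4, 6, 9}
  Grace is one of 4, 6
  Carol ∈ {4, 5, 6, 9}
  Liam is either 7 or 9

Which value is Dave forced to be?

Among the 8 variables, 1 fits only Omar (and all 8 values in {1, 3, 4, 5, 6, 7, 8, 9} must be used), so Omar = 1.
The 7 still-open variables draw from only 7 values {3, 4, 5, 6, 7, 8, 9}, so each is used; only Ivy can be 3, hence Ivy = 3.
The 6 still-open variables draw from only 6 values {4, 5, 6, 7, 8, 9}, so each is used; only Carol can be 5, hence Carol = 5.
The 5 still-open variables draw from only 5 values {4, 6, 7, 8, 9}, so each is used; only Dave can be 8, hence Dave = 8.

8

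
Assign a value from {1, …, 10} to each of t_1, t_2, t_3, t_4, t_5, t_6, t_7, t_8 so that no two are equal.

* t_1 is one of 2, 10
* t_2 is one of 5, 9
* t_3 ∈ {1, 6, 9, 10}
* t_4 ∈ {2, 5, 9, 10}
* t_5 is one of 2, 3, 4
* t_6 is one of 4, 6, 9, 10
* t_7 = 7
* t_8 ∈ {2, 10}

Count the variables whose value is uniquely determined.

1

t_7 has just one choice, so t_7 = 7.
t_1 and t_8 share exactly the 2 values {2, 10}; by pigeonhole those values go to them, so strike 2, 10 from t_3, t_4, t_5, t_6.
t_2 and t_4 between them cover only {5, 9} — a naked pair. Remove those values from t_3, t_6.
Determined: t_7=7. The other variables each still have more than one consistent value. That makes 1.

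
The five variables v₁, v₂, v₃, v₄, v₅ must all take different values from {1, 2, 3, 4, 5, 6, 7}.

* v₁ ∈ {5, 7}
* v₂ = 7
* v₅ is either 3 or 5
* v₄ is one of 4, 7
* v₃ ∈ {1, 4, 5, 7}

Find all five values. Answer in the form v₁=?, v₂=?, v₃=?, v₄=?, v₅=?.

v₁=5, v₂=7, v₃=1, v₄=4, v₅=3

v₂'s domain is down to {7}, so v₂ = 7. Remove 7 from v₁, v₃, v₄.
v₄'s domain is down to {4}, so v₄ = 4. Strike 4 from v₃.
v₁'s domain is down to {5}, so v₁ = 5. Remove 5 from v₃, v₅.
v₃ must be 1 (only option left).
v₅'s domain is down to {3}, so v₅ = 3.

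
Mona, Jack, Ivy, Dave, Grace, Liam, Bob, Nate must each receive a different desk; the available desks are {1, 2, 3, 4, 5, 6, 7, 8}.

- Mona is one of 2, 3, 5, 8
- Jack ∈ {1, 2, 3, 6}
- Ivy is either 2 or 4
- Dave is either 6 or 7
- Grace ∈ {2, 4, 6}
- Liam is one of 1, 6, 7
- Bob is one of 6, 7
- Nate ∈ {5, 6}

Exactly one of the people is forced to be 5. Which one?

The 8 variables together cover exactly {1, 2, 3, 4, 5, 6, 7, 8} — 8 values for 8 variables — and 8 appears only in Mona's list, so Mona = 8.
The 7 still-open variables draw from only 7 values {1, 2, 3, 4, 5, 6, 7}, so each is used; only Jack can be 3, hence Jack = 3.
Among the 6 still-open variables, 1 fits only Liam (and all 6 values in {1, 2, 4, 5, 6, 7} must be used), so Liam = 1.
Among the 5 still-open variables, 5 fits only Nate (and all 5 values in {2, 4, 5, 6, 7} must be used), so Nate = 5.

Nate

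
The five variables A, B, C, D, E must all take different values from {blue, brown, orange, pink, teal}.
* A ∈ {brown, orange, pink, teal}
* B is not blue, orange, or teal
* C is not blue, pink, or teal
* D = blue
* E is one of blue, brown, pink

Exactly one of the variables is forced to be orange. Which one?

C

D's domain is down to {blue}, so D = blue. Remove blue from E.
The 4 still-open variables draw from only 4 values {brown, orange, pink, teal}, so each is used; only A can be teal, hence A = teal.
The 3 still-open variables draw from only 3 values {brown, orange, pink}, so each is used; only C can be orange, hence C = orange.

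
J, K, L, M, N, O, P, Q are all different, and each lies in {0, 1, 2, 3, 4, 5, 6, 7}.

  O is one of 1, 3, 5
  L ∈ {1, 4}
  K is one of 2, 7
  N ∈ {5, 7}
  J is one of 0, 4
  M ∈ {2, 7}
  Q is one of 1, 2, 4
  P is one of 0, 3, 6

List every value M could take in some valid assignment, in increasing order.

The 8 variables together cover exactly {0, 1, 2, 3, 4, 5, 6, 7} — 8 values for 8 variables — and 6 appears only in P's list, so P = 6.
Among the 7 still-open variables, 0 fits only J (and all 7 values in {0, 1, 2, 3, 4, 5, 7} must be used), so J = 0.
The 6 still-open variables draw from only 6 values {1, 2, 3, 4, 5, 7}, so each is used; only O can be 3, hence O = 3.
The 5 still-open variables together cover exactly {1, 2, 4, 5, 7} — 5 values for 5 variables — and 5 appears only in N's list, so N = 5.
K and M between them cover only {2, 7} — a naked pair. Remove those values from Q.
No further eliminations apply; M can still be any of 2, 7.

2, 7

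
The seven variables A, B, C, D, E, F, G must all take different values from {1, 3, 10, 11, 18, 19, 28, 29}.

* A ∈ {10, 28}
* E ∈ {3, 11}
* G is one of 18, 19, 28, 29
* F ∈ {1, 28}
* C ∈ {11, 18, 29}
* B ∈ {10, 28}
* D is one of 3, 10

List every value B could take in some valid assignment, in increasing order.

A and B share exactly the 2 values {10, 28}; by pigeonhole those values go to them, so strike 10, 28 from D, F, G.
D has just one choice, so D = 3. So E can't be 3.
That leaves E = 11. Remove 11 from C.
F has just one choice, so F = 1.
No further eliminations apply; B can still be any of 10, 28.

10, 28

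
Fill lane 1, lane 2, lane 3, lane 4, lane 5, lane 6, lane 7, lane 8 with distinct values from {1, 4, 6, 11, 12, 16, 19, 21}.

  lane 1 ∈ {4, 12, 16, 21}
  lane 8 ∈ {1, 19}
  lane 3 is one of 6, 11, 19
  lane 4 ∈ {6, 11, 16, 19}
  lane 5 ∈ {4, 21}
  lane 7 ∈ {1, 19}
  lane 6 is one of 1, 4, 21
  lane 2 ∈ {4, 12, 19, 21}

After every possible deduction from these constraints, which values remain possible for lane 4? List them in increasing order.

lane 7 and lane 8 share exactly the 2 values {1, 19}; by pigeonhole those values go to them, so strike 1, 19 from lane 2, lane 3, lane 4, lane 6.
lane 5 and lane 6 share exactly the 2 values {4, 21}; by pigeonhole those values go to them, so strike 4, 21 from lane 1, lane 2.
lane 2 must be 12 (only option left). Strike 12 from lane 1.
That leaves lane 1 = 16. Strike 16 from lane 4.
No further eliminations apply; lane 4 can still be any of 6, 11.

6, 11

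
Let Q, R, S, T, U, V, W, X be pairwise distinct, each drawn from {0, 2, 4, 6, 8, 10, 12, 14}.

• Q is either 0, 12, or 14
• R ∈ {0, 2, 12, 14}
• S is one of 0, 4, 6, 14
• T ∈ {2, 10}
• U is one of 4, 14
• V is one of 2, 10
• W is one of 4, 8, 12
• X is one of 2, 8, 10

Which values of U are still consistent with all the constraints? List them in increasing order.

Among the 8 variables, 6 fits only S (and all 8 values in {0, 2, 4, 6, 8, 10, 12, 14} must be used), so S = 6.
The 2 variables T and V are confined to {2, 10}, which locks those values in; drop them from R, X.
X must be 8 (only option left). Remove 8 from W.
No further eliminations apply; U can still be any of 4, 14.

4, 14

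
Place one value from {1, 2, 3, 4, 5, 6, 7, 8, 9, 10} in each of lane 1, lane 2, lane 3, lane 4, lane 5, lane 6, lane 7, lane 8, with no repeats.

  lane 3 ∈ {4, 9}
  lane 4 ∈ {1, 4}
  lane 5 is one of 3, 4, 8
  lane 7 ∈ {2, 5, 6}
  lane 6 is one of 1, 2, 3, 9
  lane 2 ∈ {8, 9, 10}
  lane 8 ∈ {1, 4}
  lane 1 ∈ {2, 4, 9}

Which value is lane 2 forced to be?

10

lane 4 and lane 8 between them cover only {1, 4} — a naked pair. Remove those values from lane 1, lane 3, lane 5, lane 6.
lane 3 must be 9 (only option left). Strike 9 from lane 1, lane 2, lane 6.
That leaves lane 1 = 2. Eliminate 2 elsewhere: lane 6, lane 7.
lane 6 must be 3 (only option left). Remove 3 from lane 5.
lane 5 has just one choice, so lane 5 = 8. Remove 8 from lane 2.
So lane 2 = 10.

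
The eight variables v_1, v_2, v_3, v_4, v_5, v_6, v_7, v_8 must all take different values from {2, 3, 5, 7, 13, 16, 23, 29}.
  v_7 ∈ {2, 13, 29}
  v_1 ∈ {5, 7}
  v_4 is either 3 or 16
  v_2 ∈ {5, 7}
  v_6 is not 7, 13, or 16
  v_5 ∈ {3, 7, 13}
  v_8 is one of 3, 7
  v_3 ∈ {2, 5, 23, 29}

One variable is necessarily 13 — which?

The 8 variables together cover exactly {2, 3, 5, 7, 13, 16, 23, 29} — 8 values for 8 variables — and 16 appears only in v_4's list, so v_4 = 16.
The 2 variables v_1 and v_2 are confined to {5, 7}, which locks those values in; drop them from v_3, v_5, v_6, v_8.
v_8 must be 3 (only option left). Remove 3 from v_5, v_6.
So 13 goes to v_5.

v_5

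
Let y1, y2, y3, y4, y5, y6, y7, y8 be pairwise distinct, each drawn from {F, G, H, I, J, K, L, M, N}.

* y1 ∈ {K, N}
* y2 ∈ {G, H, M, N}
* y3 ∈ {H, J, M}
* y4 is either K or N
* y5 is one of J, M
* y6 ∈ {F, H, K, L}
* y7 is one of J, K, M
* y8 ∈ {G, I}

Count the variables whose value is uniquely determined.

The 2 variables y1 and y4 are confined to {K, N}, which locks those values in; drop them from y2, y6, y7.
The 2 variables y5 and y7 are confined to {J, M}, which locks those values in; drop them from y2, y3.
y3 must be H (only option left). Remove H from y2, y6.
That leaves y2 = G. Strike G from y8.
y8 has just one choice, so y8 = I.
Determined: y2=G, y3=H, y8=I. The other variables each still have more than one consistent value. That makes 3.

3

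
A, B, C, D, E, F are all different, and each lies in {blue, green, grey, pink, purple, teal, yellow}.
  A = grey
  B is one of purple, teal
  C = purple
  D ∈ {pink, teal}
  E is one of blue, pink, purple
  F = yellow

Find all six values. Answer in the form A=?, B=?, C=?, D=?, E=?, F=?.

A=grey, B=teal, C=purple, D=pink, E=blue, F=yellow

A must be grey (only option left).
That leaves C = purple. Eliminate purple elsewhere: B, E.
F must be yellow (only option left).
B has just one choice, so B = teal. Strike teal from D.
D's domain is down to {pink}, so D = pink. Eliminate pink elsewhere: E.
That leaves E = blue.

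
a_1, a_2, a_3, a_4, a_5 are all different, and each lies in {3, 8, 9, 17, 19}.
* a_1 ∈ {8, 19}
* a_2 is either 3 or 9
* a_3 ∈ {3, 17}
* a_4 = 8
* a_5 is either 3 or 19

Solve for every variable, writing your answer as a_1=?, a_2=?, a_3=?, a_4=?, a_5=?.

a_1=19, a_2=9, a_3=17, a_4=8, a_5=3

a_4 has just one choice, so a_4 = 8. So a_1 can't be 8.
a_1's domain is down to {19}, so a_1 = 19. So a_5 can't be 19.
That leaves a_5 = 3. Remove 3 from a_2, a_3.
That leaves a_2 = 9.
That leaves a_3 = 17.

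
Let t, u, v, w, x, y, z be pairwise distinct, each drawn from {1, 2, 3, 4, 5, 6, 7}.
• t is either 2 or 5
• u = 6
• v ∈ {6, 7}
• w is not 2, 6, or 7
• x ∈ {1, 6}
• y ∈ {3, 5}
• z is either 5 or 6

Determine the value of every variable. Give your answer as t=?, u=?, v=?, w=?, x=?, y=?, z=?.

u's domain is down to {6}, so u = 6. So v, x, z can't be 6.
v's domain is down to {7}, so v = 7.
x's domain is down to {1}, so x = 1. So w can't be 1.
That leaves z = 5. Eliminate 5 elsewhere: t, w, y.
t must be 2 (only option left).
That leaves y = 3. Eliminate 3 elsewhere: w.
w's domain is down to {4}, so w = 4.

t=2, u=6, v=7, w=4, x=1, y=3, z=5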